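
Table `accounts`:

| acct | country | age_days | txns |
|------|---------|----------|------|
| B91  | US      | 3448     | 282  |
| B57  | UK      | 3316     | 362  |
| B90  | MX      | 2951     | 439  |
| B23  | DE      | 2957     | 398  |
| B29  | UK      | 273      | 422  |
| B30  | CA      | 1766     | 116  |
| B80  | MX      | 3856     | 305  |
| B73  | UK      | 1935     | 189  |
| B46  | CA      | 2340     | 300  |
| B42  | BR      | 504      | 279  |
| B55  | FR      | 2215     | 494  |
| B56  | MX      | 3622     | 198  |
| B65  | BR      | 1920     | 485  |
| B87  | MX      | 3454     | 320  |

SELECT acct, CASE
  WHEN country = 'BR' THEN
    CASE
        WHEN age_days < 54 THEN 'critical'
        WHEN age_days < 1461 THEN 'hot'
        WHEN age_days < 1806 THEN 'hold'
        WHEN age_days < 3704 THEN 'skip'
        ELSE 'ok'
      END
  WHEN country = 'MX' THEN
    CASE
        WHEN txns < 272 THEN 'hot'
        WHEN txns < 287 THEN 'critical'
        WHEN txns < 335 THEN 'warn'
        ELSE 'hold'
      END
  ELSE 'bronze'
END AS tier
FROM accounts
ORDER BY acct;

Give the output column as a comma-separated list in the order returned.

acct=B23: country='DE' → outer ELSE → bronze
acct=B29: country='UK' → outer ELSE → bronze
acct=B30: country='CA' → outer ELSE → bronze
acct=B42: country='BR' → inner[age_days < 1461] → hot
acct=B46: country='CA' → outer ELSE → bronze
acct=B55: country='FR' → outer ELSE → bronze
acct=B56: country='MX' → inner[txns < 272] → hot
acct=B57: country='UK' → outer ELSE → bronze
acct=B65: country='BR' → inner[age_days < 3704] → skip
acct=B73: country='UK' → outer ELSE → bronze
acct=B80: country='MX' → inner[txns < 335] → warn
acct=B87: country='MX' → inner[txns < 335] → warn
acct=B90: country='MX' → inner[ELSE] → hold
acct=B91: country='US' → outer ELSE → bronze

bronze, bronze, bronze, hot, bronze, bronze, hot, bronze, skip, bronze, warn, warn, hold, bronze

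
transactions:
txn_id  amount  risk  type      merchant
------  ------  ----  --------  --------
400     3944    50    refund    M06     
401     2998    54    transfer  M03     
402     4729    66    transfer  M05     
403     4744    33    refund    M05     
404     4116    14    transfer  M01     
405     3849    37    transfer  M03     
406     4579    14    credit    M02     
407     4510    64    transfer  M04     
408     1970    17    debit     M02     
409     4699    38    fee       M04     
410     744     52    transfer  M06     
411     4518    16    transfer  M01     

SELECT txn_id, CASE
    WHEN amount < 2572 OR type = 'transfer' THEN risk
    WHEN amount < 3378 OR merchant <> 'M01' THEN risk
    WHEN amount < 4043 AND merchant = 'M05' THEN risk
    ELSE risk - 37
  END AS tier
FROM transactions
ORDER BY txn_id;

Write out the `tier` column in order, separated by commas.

50, 54, 66, 33, 14, 37, 14, 64, 17, 38, 52, 16

txn_id=400: amount < 3378 OR merchant <> 'M01' → 50
txn_id=401: amount < 2572 OR type = 'transfer' → 54
txn_id=402: amount < 2572 OR type = 'transfer' → 66
txn_id=403: amount < 3378 OR merchant <> 'M01' → 33
txn_id=404: amount < 2572 OR type = 'transfer' → 14
txn_id=405: amount < 2572 OR type = 'transfer' → 37
txn_id=406: amount < 3378 OR merchant <> 'M01' → 14
txn_id=407: amount < 2572 OR type = 'transfer' → 64
txn_id=408: amount < 2572 OR type = 'transfer' → 17
txn_id=409: amount < 3378 OR merchant <> 'M01' → 38
txn_id=410: amount < 2572 OR type = 'transfer' → 52
txn_id=411: amount < 2572 OR type = 'transfer' → 16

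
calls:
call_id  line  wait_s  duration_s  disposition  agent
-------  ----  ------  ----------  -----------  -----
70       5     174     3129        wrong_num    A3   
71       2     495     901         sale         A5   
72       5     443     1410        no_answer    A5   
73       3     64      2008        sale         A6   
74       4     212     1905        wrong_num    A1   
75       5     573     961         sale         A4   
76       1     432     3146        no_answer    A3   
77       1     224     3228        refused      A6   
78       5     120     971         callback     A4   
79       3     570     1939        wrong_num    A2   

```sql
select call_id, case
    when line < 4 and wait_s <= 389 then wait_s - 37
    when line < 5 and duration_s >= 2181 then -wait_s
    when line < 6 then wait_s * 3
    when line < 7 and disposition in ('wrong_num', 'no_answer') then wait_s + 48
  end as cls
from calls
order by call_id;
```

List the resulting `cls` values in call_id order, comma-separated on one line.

call_id=70: line < 6 → 522
call_id=71: line < 6 → 1485
call_id=72: line < 6 → 1329
call_id=73: line < 4 and wait_s <= 389 → 27
call_id=74: line < 6 → 636
call_id=75: line < 6 → 1719
call_id=76: line < 5 and duration_s >= 2181 → -432
call_id=77: line < 4 and wait_s <= 389 → 187
call_id=78: line < 6 → 360
call_id=79: line < 6 → 1710

522, 1485, 1329, 27, 636, 1719, -432, 187, 360, 1710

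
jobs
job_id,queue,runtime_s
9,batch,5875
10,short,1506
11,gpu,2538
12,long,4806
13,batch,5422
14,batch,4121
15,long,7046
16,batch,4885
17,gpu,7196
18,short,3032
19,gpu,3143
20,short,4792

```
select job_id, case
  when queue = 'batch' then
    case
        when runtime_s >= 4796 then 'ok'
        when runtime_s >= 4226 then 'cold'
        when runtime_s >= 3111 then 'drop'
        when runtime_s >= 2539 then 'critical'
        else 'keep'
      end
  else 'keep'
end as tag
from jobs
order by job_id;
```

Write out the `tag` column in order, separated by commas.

ok, keep, keep, keep, ok, drop, keep, ok, keep, keep, keep, keep

job_id=9: queue='batch' → inner[runtime_s >= 4796] → ok
job_id=10: queue='short' → outer ELSE → keep
job_id=11: queue='gpu' → outer ELSE → keep
job_id=12: queue='long' → outer ELSE → keep
job_id=13: queue='batch' → inner[runtime_s >= 4796] → ok
job_id=14: queue='batch' → inner[runtime_s >= 3111] → drop
job_id=15: queue='long' → outer ELSE → keep
job_id=16: queue='batch' → inner[runtime_s >= 4796] → ok
job_id=17: queue='gpu' → outer ELSE → keep
job_id=18: queue='short' → outer ELSE → keep
job_id=19: queue='gpu' → outer ELSE → keep
job_id=20: queue='short' → outer ELSE → keep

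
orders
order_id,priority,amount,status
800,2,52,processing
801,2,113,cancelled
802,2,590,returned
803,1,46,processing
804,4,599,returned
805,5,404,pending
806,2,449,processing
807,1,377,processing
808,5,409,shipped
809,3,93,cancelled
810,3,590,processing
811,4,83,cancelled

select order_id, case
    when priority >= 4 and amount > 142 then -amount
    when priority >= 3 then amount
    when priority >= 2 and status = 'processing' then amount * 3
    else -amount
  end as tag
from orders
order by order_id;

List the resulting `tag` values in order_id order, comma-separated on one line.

156, -113, -590, -46, -599, -404, 1347, -377, -409, 93, 590, 83

order_id=800: priority >= 2 and status = 'processing' → 156
order_id=801: ELSE → -113
order_id=802: ELSE → -590
order_id=803: ELSE → -46
order_id=804: priority >= 4 and amount > 142 → -599
order_id=805: priority >= 4 and amount > 142 → -404
order_id=806: priority >= 2 and status = 'processing' → 1347
order_id=807: ELSE → -377
order_id=808: priority >= 4 and amount > 142 → -409
order_id=809: priority >= 3 → 93
order_id=810: priority >= 3 → 590
order_id=811: priority >= 3 → 83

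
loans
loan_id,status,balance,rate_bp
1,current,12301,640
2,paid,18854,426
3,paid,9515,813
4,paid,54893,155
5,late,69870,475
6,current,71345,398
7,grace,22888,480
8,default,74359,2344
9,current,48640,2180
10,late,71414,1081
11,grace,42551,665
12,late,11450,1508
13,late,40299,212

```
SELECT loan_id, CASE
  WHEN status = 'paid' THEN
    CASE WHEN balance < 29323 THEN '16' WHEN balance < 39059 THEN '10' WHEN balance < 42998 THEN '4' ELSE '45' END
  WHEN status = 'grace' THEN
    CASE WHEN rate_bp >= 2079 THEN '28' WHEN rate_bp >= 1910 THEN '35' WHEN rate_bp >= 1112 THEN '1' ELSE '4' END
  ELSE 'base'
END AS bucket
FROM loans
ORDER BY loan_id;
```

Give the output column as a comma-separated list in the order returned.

loan_id=1: status='current' → outer ELSE → base
loan_id=2: status='paid' → inner[balance < 29323] → 16
loan_id=3: status='paid' → inner[balance < 29323] → 16
loan_id=4: status='paid' → inner[ELSE] → 45
loan_id=5: status='late' → outer ELSE → base
loan_id=6: status='current' → outer ELSE → base
loan_id=7: status='grace' → inner[ELSE] → 4
loan_id=8: status='default' → outer ELSE → base
loan_id=9: status='current' → outer ELSE → base
loan_id=10: status='late' → outer ELSE → base
loan_id=11: status='grace' → inner[ELSE] → 4
loan_id=12: status='late' → outer ELSE → base
loan_id=13: status='late' → outer ELSE → base

base, 16, 16, 45, base, base, 4, base, base, base, 4, base, base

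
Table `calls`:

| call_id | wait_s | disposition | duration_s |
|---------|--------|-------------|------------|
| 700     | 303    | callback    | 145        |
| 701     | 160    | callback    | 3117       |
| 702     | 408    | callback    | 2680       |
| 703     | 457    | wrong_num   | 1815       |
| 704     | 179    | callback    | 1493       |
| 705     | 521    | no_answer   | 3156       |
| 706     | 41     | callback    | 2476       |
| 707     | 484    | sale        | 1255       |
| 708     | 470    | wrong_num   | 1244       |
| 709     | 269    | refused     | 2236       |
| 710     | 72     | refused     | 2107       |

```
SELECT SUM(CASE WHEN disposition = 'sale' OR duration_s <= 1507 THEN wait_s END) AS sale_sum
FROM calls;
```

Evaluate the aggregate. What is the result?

call_id=700: ✓ → 303
call_id=701: ✗
call_id=702: ✗
call_id=703: ✗
call_id=704: ✓ → 179
call_id=705: ✗
call_id=706: ✗
call_id=707: ✓ → 484
call_id=708: ✓ → 470
call_id=709: ✗
call_id=710: ✗
sale_sum = 303 + 179 + 484 + 470 = 1436

1436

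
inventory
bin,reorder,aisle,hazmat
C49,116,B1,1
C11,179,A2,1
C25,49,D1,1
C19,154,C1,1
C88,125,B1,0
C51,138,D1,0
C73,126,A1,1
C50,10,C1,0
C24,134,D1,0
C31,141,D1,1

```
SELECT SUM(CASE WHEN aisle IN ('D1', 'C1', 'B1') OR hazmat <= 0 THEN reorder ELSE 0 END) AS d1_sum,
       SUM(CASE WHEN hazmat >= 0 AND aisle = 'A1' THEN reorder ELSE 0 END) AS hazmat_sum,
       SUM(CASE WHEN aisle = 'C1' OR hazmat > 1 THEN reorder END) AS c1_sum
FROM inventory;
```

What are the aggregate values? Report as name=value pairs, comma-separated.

[d1_sum: aisle IN ('D1', 'C1', 'B1') OR hazmat <= 0]
bin=C49: ✓ → 116
bin=C11: ✗
bin=C25: ✓ → 49
bin=C19: ✓ → 154
bin=C88: ✓ → 125
bin=C51: ✓ → 138
bin=C73: ✗
bin=C50: ✓ → 10
bin=C24: ✓ → 134
bin=C31: ✓ → 141
d1_sum = 116 + 49 + 154 + 125 + 138 + 10 + 134 + 141 = 867
—
[hazmat_sum: hazmat >= 0 AND aisle = 'A1']
bin=C49: ✗
bin=C11: ✗
bin=C25: ✗
bin=C19: ✗
bin=C88: ✗
bin=C51: ✗
bin=C73: ✓ → 126
bin=C50: ✗
bin=C24: ✗
bin=C31: ✗
hazmat_sum = 126
—
[c1_sum: aisle = 'C1' OR hazmat > 1]
bin=C49: ✗
bin=C11: ✗
bin=C25: ✗
bin=C19: ✓ → 154
bin=C88: ✗
bin=C51: ✗
bin=C73: ✗
bin=C50: ✓ → 10
bin=C24: ✗
bin=C31: ✗
c1_sum = 154 + 10 = 164

d1_sum=867, hazmat_sum=126, c1_sum=164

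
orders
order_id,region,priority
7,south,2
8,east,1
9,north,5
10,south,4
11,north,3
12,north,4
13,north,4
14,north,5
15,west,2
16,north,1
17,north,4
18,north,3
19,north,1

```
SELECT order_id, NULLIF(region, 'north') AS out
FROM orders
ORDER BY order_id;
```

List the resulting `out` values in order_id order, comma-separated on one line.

order_id=7: region=south vs north: differ → south
order_id=8: region=east vs north: differ → east
order_id=9: region=north vs north: equal → NULL
order_id=10: region=south vs north: differ → south
order_id=11: region=north vs north: equal → NULL
order_id=12: region=north vs north: equal → NULL
order_id=13: region=north vs north: equal → NULL
order_id=14: region=north vs north: equal → NULL
order_id=15: region=west vs north: differ → west
order_id=16: region=north vs north: equal → NULL
order_id=17: region=north vs north: equal → NULL
order_id=18: region=north vs north: equal → NULL
order_id=19: region=north vs north: equal → NULL

south, east, NULL, south, NULL, NULL, NULL, NULL, west, NULL, NULL, NULL, NULL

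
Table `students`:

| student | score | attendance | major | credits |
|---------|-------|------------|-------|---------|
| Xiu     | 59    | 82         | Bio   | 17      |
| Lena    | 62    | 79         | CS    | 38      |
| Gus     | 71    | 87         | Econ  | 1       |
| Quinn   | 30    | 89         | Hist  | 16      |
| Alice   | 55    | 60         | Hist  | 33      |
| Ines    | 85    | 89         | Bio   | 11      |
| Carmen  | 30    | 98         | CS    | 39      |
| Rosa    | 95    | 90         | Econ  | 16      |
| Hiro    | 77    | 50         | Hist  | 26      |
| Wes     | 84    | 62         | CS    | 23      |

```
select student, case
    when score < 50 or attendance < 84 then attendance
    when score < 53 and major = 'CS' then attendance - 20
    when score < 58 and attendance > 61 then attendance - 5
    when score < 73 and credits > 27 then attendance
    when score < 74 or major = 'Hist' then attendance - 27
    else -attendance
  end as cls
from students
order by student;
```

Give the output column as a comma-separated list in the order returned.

student=Alice: score < 50 or attendance < 84 → 60
student=Carmen: score < 50 or attendance < 84 → 98
student=Gus: score < 74 or major = 'Hist' → 60
student=Hiro: score < 50 or attendance < 84 → 50
student=Ines: ELSE → -89
student=Lena: score < 50 or attendance < 84 → 79
student=Quinn: score < 50 or attendance < 84 → 89
student=Rosa: ELSE → -90
student=Wes: score < 50 or attendance < 84 → 62
student=Xiu: score < 50 or attendance < 84 → 82

60, 98, 60, 50, -89, 79, 89, -90, 62, 82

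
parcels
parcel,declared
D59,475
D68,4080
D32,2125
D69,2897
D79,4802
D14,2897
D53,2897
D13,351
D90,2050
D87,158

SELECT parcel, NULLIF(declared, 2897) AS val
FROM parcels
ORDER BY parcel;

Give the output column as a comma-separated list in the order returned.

351, NULL, 2125, NULL, 475, 4080, NULL, 4802, 158, 2050

parcel=D13: declared=351 vs 2897: differ → 351
parcel=D14: declared=2897 vs 2897: equal → NULL
parcel=D32: declared=2125 vs 2897: differ → 2125
parcel=D53: declared=2897 vs 2897: equal → NULL
parcel=D59: declared=475 vs 2897: differ → 475
parcel=D68: declared=4080 vs 2897: differ → 4080
parcel=D69: declared=2897 vs 2897: equal → NULL
parcel=D79: declared=4802 vs 2897: differ → 4802
parcel=D87: declared=158 vs 2897: differ → 158
parcel=D90: declared=2050 vs 2897: differ → 2050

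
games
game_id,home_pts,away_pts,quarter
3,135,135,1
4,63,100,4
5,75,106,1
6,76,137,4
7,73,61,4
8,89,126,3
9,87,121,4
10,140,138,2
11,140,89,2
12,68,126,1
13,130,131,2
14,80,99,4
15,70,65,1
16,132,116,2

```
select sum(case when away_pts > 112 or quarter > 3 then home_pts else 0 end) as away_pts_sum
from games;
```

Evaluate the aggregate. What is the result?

1073

game_id=3: ✓ → 135
game_id=4: ✓ → 63
game_id=5: ✗
game_id=6: ✓ → 76
game_id=7: ✓ → 73
game_id=8: ✓ → 89
game_id=9: ✓ → 87
game_id=10: ✓ → 140
game_id=11: ✗
game_id=12: ✓ → 68
game_id=13: ✓ → 130
game_id=14: ✓ → 80
game_id=15: ✗
game_id=16: ✓ → 132
away_pts_sum = 135 + 63 + 76 + 73 + 89 + 87 + 140 + 68 + 130 + 80 + 132 = 1073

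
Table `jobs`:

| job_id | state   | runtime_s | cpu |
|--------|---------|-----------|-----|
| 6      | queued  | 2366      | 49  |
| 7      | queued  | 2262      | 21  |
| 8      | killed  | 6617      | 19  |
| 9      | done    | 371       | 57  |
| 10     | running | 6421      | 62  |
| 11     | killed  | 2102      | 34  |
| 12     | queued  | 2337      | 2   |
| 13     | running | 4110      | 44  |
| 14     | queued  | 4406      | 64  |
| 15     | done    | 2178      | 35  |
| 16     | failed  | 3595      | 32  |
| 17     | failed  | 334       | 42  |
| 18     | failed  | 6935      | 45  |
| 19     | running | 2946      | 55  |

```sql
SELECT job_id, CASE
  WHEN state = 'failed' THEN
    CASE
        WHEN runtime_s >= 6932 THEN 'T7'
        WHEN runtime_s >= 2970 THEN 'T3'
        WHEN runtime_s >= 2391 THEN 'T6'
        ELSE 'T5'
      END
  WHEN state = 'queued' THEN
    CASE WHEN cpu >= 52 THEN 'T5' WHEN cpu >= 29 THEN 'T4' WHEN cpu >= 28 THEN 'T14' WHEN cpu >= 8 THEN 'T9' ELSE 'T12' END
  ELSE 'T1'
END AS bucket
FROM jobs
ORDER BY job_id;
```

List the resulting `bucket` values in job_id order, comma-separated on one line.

job_id=6: state='queued' → inner[cpu >= 29] → T4
job_id=7: state='queued' → inner[cpu >= 8] → T9
job_id=8: state='killed' → outer ELSE → T1
job_id=9: state='done' → outer ELSE → T1
job_id=10: state='running' → outer ELSE → T1
job_id=11: state='killed' → outer ELSE → T1
job_id=12: state='queued' → inner[ELSE] → T12
job_id=13: state='running' → outer ELSE → T1
job_id=14: state='queued' → inner[cpu >= 52] → T5
job_id=15: state='done' → outer ELSE → T1
job_id=16: state='failed' → inner[runtime_s >= 2970] → T3
job_id=17: state='failed' → inner[ELSE] → T5
job_id=18: state='failed' → inner[runtime_s >= 6932] → T7
job_id=19: state='running' → outer ELSE → T1

T4, T9, T1, T1, T1, T1, T12, T1, T5, T1, T3, T5, T7, T1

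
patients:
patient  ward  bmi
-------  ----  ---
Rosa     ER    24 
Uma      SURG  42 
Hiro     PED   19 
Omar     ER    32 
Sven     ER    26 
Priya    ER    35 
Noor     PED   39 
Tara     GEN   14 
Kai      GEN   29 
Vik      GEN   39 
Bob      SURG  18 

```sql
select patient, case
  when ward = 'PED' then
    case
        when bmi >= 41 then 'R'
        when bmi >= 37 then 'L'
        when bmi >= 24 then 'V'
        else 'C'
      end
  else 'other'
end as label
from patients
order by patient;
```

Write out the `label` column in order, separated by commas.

other, C, other, L, other, other, other, other, other, other, other

patient=Bob: ward='SURG' → outer ELSE → other
patient=Hiro: ward='PED' → inner[ELSE] → C
patient=Kai: ward='GEN' → outer ELSE → other
patient=Noor: ward='PED' → inner[bmi >= 37] → L
patient=Omar: ward='ER' → outer ELSE → other
patient=Priya: ward='ER' → outer ELSE → other
patient=Rosa: ward='ER' → outer ELSE → other
patient=Sven: ward='ER' → outer ELSE → other
patient=Tara: ward='GEN' → outer ELSE → other
patient=Uma: ward='SURG' → outer ELSE → other
patient=Vik: ward='GEN' → outer ELSE → other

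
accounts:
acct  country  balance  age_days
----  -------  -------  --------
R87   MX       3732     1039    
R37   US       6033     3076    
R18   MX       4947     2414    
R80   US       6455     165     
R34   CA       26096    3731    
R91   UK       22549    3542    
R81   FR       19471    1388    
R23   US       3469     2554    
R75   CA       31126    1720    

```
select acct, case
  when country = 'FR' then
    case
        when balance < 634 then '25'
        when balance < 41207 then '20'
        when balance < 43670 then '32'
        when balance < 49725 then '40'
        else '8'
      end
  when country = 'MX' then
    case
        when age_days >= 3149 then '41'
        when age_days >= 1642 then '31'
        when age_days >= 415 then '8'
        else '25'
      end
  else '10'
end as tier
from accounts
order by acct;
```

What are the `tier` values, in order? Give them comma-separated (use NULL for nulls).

31, 10, 10, 10, 10, 10, 20, 8, 10

acct=R18: country='MX' → inner[age_days >= 1642] → 31
acct=R23: country='US' → outer ELSE → 10
acct=R34: country='CA' → outer ELSE → 10
acct=R37: country='US' → outer ELSE → 10
acct=R75: country='CA' → outer ELSE → 10
acct=R80: country='US' → outer ELSE → 10
acct=R81: country='FR' → inner[balance < 41207] → 20
acct=R87: country='MX' → inner[age_days >= 415] → 8
acct=R91: country='UK' → outer ELSE → 10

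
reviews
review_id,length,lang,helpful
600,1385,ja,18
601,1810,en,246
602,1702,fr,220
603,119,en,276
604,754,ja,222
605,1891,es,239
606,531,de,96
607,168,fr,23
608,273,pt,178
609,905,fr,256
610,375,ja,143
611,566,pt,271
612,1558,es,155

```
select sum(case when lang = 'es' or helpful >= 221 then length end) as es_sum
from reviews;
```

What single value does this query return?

7603

review_id=600: ✗
review_id=601: ✓ → 1810
review_id=602: ✗
review_id=603: ✓ → 119
review_id=604: ✓ → 754
review_id=605: ✓ → 1891
review_id=606: ✗
review_id=607: ✗
review_id=608: ✗
review_id=609: ✓ → 905
review_id=610: ✗
review_id=611: ✓ → 566
review_id=612: ✓ → 1558
es_sum = 1810 + 119 + 754 + 1891 + 905 + 566 + 1558 = 7603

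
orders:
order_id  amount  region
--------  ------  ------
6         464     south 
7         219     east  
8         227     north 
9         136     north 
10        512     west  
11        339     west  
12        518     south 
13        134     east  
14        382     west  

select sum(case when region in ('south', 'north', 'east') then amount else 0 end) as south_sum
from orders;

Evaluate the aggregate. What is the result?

order_id=6: ✓ → 464
order_id=7: ✓ → 219
order_id=8: ✓ → 227
order_id=9: ✓ → 136
order_id=10: ✗
order_id=11: ✗
order_id=12: ✓ → 518
order_id=13: ✓ → 134
order_id=14: ✗
south_sum = 464 + 219 + 227 + 136 + 518 + 134 = 1698

1698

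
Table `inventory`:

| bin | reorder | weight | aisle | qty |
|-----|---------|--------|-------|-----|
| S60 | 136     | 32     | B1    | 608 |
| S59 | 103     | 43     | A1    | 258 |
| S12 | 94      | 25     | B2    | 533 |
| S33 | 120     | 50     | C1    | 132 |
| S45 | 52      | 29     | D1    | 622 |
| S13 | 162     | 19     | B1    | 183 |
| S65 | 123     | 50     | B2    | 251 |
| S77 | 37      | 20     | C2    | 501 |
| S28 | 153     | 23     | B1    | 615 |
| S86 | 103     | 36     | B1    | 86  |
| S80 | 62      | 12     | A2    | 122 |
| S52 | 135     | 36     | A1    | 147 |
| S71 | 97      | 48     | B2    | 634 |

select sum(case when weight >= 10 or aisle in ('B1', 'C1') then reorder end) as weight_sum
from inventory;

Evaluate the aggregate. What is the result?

bin=S60: ✓ → 136
bin=S59: ✓ → 103
bin=S12: ✓ → 94
bin=S33: ✓ → 120
bin=S45: ✓ → 52
bin=S13: ✓ → 162
bin=S65: ✓ → 123
bin=S77: ✓ → 37
bin=S28: ✓ → 153
bin=S86: ✓ → 103
bin=S80: ✓ → 62
bin=S52: ✓ → 135
bin=S71: ✓ → 97
weight_sum = 136 + 103 + 94 + 120 + 52 + 162 + 123 + 37 + 153 + 103 + 62 + 135 + 97 = 1377

1377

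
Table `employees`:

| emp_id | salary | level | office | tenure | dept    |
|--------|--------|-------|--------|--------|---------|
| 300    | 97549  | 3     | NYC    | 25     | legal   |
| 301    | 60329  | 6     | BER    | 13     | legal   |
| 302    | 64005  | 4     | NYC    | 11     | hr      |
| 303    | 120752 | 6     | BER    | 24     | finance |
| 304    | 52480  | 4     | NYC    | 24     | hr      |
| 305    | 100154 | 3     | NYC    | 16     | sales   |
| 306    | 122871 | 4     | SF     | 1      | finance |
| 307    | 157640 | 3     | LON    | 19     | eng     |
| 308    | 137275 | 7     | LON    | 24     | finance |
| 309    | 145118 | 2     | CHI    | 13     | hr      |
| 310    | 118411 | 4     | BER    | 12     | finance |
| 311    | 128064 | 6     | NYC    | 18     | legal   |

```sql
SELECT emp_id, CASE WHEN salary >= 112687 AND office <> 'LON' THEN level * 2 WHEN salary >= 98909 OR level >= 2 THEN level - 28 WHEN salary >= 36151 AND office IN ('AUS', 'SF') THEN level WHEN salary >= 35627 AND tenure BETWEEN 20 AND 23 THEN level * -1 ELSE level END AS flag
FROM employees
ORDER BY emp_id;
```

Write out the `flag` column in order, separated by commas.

emp_id=300: salary >= 98909 OR level >= 2 → -25
emp_id=301: salary >= 98909 OR level >= 2 → -22
emp_id=302: salary >= 98909 OR level >= 2 → -24
emp_id=303: salary >= 112687 AND office <> 'LON' → 12
emp_id=304: salary >= 98909 OR level >= 2 → -24
emp_id=305: salary >= 98909 OR level >= 2 → -25
emp_id=306: salary >= 112687 AND office <> 'LON' → 8
emp_id=307: salary >= 98909 OR level >= 2 → -25
emp_id=308: salary >= 98909 OR level >= 2 → -21
emp_id=309: salary >= 112687 AND office <> 'LON' → 4
emp_id=310: salary >= 112687 AND office <> 'LON' → 8
emp_id=311: salary >= 112687 AND office <> 'LON' → 12

-25, -22, -24, 12, -24, -25, 8, -25, -21, 4, 8, 12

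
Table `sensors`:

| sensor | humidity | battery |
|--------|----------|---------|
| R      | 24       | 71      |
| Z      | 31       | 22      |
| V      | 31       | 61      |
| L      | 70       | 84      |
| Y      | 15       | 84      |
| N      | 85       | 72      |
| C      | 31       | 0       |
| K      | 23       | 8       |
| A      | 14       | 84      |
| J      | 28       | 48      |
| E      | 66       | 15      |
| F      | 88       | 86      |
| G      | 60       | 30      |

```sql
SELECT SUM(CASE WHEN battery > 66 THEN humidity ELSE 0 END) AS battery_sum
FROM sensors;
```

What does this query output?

sensor=R: ✓ → 24
sensor=Z: ✗
sensor=V: ✗
sensor=L: ✓ → 70
sensor=Y: ✓ → 15
sensor=N: ✓ → 85
sensor=C: ✗
sensor=K: ✗
sensor=A: ✓ → 14
sensor=J: ✗
sensor=E: ✗
sensor=F: ✓ → 88
sensor=G: ✗
battery_sum = 24 + 70 + 15 + 85 + 14 + 88 = 296

296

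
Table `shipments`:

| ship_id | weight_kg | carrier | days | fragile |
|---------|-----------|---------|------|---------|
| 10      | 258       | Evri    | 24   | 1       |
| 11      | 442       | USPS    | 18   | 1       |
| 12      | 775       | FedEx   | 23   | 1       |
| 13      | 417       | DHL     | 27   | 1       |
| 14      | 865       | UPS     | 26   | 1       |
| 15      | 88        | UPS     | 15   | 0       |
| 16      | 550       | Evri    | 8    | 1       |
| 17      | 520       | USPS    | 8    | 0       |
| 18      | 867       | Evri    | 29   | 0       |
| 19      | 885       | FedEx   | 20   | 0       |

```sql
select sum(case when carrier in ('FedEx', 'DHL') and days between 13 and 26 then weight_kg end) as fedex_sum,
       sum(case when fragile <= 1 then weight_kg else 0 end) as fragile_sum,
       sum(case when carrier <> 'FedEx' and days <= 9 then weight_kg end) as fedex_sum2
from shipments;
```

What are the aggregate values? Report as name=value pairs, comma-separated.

[fedex_sum: carrier in ('FedEx', 'DHL') and days between 13 and 26]
ship_id=10: ✗
ship_id=11: ✗
ship_id=12: ✓ → 775
ship_id=13: ✗
ship_id=14: ✗
ship_id=15: ✗
ship_id=16: ✗
ship_id=17: ✗
ship_id=18: ✗
ship_id=19: ✓ → 885
fedex_sum = 775 + 885 = 1660
—
[fragile_sum: fragile <= 1]
ship_id=10: ✓ → 258
ship_id=11: ✓ → 442
ship_id=12: ✓ → 775
ship_id=13: ✓ → 417
ship_id=14: ✓ → 865
ship_id=15: ✓ → 88
ship_id=16: ✓ → 550
ship_id=17: ✓ → 520
ship_id=18: ✓ → 867
ship_id=19: ✓ → 885
fragile_sum = 258 + 442 + 775 + 417 + 865 + 88 + 550 + 520 + 867 + 885 = 5667
—
[fedex_sum2: carrier <> 'FedEx' and days <= 9]
ship_id=10: ✗
ship_id=11: ✗
ship_id=12: ✗
ship_id=13: ✗
ship_id=14: ✗
ship_id=15: ✗
ship_id=16: ✓ → 550
ship_id=17: ✓ → 520
ship_id=18: ✗
ship_id=19: ✗
fedex_sum2 = 550 + 520 = 1070

fedex_sum=1660, fragile_sum=5667, fedex_sum2=1070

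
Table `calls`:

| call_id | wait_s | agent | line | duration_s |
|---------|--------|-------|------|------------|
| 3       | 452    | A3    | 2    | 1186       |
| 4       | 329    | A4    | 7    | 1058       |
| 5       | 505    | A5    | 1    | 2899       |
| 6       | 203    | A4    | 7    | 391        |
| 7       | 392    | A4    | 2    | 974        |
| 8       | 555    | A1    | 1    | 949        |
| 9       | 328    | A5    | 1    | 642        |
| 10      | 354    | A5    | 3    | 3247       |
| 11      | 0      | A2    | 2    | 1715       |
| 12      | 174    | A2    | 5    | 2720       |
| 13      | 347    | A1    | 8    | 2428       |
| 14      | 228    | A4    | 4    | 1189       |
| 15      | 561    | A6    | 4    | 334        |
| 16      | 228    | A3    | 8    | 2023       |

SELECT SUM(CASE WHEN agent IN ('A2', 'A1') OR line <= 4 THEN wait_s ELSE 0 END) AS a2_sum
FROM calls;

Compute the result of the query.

call_id=3: ✓ → 452
call_id=4: ✗
call_id=5: ✓ → 505
call_id=6: ✗
call_id=7: ✓ → 392
call_id=8: ✓ → 555
call_id=9: ✓ → 328
call_id=10: ✓ → 354
call_id=11: ✓ → 0
call_id=12: ✓ → 174
call_id=13: ✓ → 347
call_id=14: ✓ → 228
call_id=15: ✓ → 561
call_id=16: ✗
a2_sum = 452 + 505 + 392 + 555 + 328 + 354 + 174 + 347 + 228 + 561 = 3896

3896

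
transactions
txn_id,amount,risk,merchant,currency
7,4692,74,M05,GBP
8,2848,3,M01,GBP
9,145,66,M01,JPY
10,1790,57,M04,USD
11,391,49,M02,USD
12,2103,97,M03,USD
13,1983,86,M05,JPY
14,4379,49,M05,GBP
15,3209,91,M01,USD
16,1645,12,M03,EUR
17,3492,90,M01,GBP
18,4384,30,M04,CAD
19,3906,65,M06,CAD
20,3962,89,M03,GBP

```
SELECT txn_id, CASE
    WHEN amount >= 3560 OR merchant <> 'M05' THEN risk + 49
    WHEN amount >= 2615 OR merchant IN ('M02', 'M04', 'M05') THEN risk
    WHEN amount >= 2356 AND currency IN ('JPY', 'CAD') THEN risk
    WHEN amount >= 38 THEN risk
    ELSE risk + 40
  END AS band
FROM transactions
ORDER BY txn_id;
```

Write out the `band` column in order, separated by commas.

txn_id=7: amount >= 3560 OR merchant <> 'M05' → 123
txn_id=8: amount >= 3560 OR merchant <> 'M05' → 52
txn_id=9: amount >= 3560 OR merchant <> 'M05' → 115
txn_id=10: amount >= 3560 OR merchant <> 'M05' → 106
txn_id=11: amount >= 3560 OR merchant <> 'M05' → 98
txn_id=12: amount >= 3560 OR merchant <> 'M05' → 146
txn_id=13: amount >= 2615 OR merchant IN ('M02', 'M04', 'M05') → 86
txn_id=14: amount >= 3560 OR merchant <> 'M05' → 98
txn_id=15: amount >= 3560 OR merchant <> 'M05' → 140
txn_id=16: amount >= 3560 OR merchant <> 'M05' → 61
txn_id=17: amount >= 3560 OR merchant <> 'M05' → 139
txn_id=18: amount >= 3560 OR merchant <> 'M05' → 79
txn_id=19: amount >= 3560 OR merchant <> 'M05' → 114
txn_id=20: amount >= 3560 OR merchant <> 'M05' → 138

123, 52, 115, 106, 98, 146, 86, 98, 140, 61, 139, 79, 114, 138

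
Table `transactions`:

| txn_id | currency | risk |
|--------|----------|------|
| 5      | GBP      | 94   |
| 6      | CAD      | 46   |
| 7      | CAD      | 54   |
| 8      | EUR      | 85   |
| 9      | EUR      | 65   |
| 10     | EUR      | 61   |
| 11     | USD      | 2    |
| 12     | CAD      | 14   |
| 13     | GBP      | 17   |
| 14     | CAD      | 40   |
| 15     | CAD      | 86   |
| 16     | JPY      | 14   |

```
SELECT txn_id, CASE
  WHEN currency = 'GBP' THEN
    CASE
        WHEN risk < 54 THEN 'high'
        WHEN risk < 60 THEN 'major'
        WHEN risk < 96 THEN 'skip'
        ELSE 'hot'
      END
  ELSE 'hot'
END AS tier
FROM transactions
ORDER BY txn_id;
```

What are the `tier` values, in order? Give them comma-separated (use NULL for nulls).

txn_id=5: currency='GBP' → inner[risk < 96] → skip
txn_id=6: currency='CAD' → outer ELSE → hot
txn_id=7: currency='CAD' → outer ELSE → hot
txn_id=8: currency='EUR' → outer ELSE → hot
txn_id=9: currency='EUR' → outer ELSE → hot
txn_id=10: currency='EUR' → outer ELSE → hot
txn_id=11: currency='USD' → outer ELSE → hot
txn_id=12: currency='CAD' → outer ELSE → hot
txn_id=13: currency='GBP' → inner[risk < 54] → high
txn_id=14: currency='CAD' → outer ELSE → hot
txn_id=15: currency='CAD' → outer ELSE → hot
txn_id=16: currency='JPY' → outer ELSE → hot

skip, hot, hot, hot, hot, hot, hot, hot, high, hot, hot, hot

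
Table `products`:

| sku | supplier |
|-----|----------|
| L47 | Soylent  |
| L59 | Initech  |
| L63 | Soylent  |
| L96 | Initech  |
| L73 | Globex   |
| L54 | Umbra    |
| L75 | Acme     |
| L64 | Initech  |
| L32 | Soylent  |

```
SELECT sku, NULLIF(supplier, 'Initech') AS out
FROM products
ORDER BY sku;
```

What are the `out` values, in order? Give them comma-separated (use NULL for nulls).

Soylent, Soylent, Umbra, NULL, Soylent, NULL, Globex, Acme, NULL

sku=L32: supplier=Soylent vs Initech: differ → Soylent
sku=L47: supplier=Soylent vs Initech: differ → Soylent
sku=L54: supplier=Umbra vs Initech: differ → Umbra
sku=L59: supplier=Initech vs Initech: equal → NULL
sku=L63: supplier=Soylent vs Initech: differ → Soylent
sku=L64: supplier=Initech vs Initech: equal → NULL
sku=L73: supplier=Globex vs Initech: differ → Globex
sku=L75: supplier=Acme vs Initech: differ → Acme
sku=L96: supplier=Initech vs Initech: equal → NULL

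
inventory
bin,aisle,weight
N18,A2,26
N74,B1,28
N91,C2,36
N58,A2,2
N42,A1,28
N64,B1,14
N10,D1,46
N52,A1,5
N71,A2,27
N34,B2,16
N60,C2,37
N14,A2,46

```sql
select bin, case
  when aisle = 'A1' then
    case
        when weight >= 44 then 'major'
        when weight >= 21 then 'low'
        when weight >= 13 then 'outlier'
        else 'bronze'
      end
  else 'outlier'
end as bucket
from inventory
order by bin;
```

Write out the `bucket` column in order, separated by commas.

outlier, outlier, outlier, outlier, low, bronze, outlier, outlier, outlier, outlier, outlier, outlier

bin=N10: aisle='D1' → outer ELSE → outlier
bin=N14: aisle='A2' → outer ELSE → outlier
bin=N18: aisle='A2' → outer ELSE → outlier
bin=N34: aisle='B2' → outer ELSE → outlier
bin=N42: aisle='A1' → inner[weight >= 21] → low
bin=N52: aisle='A1' → inner[ELSE] → bronze
bin=N58: aisle='A2' → outer ELSE → outlier
bin=N60: aisle='C2' → outer ELSE → outlier
bin=N64: aisle='B1' → outer ELSE → outlier
bin=N71: aisle='A2' → outer ELSE → outlier
bin=N74: aisle='B1' → outer ELSE → outlier
bin=N91: aisle='C2' → outer ELSE → outlier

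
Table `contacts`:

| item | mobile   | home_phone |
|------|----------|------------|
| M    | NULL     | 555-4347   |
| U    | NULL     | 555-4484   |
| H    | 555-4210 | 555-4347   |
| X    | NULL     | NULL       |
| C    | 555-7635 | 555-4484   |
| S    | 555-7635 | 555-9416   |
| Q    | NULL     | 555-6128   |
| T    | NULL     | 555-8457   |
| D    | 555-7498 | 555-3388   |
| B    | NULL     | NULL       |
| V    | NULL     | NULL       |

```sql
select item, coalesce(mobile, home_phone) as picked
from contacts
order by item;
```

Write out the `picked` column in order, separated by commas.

item=B: mobile=NULL, home_phone=NULL (all NULL) → NULL
item=C: mobile=555-7635 → 555-7635
item=D: mobile=555-7498 → 555-7498
item=H: mobile=555-4210 → 555-4210
item=M: mobile=NULL, home_phone=555-4347 → 555-4347
item=Q: mobile=NULL, home_phone=555-6128 → 555-6128
item=S: mobile=555-7635 → 555-7635
item=T: mobile=NULL, home_phone=555-8457 → 555-8457
item=U: mobile=NULL, home_phone=555-4484 → 555-4484
item=V: mobile=NULL, home_phone=NULL (all NULL) → NULL
item=X: mobile=NULL, home_phone=NULL (all NULL) → NULL

NULL, 555-7635, 555-7498, 555-4210, 555-4347, 555-6128, 555-7635, 555-8457, 555-4484, NULL, NULL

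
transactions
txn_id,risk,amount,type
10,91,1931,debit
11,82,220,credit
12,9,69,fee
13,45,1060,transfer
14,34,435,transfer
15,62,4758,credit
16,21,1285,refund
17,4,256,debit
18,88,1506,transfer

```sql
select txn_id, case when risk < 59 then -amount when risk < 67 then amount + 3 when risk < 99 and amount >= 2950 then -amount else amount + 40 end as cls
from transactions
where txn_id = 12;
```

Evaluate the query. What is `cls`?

txn_id = 12: risk=9, amount=69, type=fee.
risk < 59 → true → -69

-69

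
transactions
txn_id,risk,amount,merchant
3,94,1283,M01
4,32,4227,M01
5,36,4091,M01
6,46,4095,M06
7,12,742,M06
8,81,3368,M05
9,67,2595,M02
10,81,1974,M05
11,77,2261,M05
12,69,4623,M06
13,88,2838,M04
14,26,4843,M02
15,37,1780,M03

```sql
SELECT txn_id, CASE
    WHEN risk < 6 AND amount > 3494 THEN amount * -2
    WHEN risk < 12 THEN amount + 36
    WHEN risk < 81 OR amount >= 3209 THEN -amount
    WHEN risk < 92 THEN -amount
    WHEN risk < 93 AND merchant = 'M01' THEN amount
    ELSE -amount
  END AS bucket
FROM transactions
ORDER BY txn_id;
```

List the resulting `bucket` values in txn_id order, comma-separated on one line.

txn_id=3: ELSE → -1283
txn_id=4: risk < 81 OR amount >= 3209 → -4227
txn_id=5: risk < 81 OR amount >= 3209 → -4091
txn_id=6: risk < 81 OR amount >= 3209 → -4095
txn_id=7: risk < 81 OR amount >= 3209 → -742
txn_id=8: risk < 81 OR amount >= 3209 → -3368
txn_id=9: risk < 81 OR amount >= 3209 → -2595
txn_id=10: risk < 92 → -1974
txn_id=11: risk < 81 OR amount >= 3209 → -2261
txn_id=12: risk < 81 OR amount >= 3209 → -4623
txn_id=13: risk < 92 → -2838
txn_id=14: risk < 81 OR amount >= 3209 → -4843
txn_id=15: risk < 81 OR amount >= 3209 → -1780

-1283, -4227, -4091, -4095, -742, -3368, -2595, -1974, -2261, -4623, -2838, -4843, -1780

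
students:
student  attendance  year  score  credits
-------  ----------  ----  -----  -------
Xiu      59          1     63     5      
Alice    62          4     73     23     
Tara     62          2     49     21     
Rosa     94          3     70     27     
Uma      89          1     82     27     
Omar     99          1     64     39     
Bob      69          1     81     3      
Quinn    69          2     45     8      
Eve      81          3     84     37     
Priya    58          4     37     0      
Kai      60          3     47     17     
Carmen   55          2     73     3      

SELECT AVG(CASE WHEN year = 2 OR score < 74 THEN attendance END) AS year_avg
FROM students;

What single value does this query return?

68.6666666667

student=Xiu: ✓ → 59
student=Alice: ✓ → 62
student=Tara: ✓ → 62
student=Rosa: ✓ → 94
student=Uma: ✗
student=Omar: ✓ → 99
student=Bob: ✗
student=Quinn: ✓ → 69
student=Eve: ✗
student=Priya: ✓ → 58
student=Kai: ✓ → 60
student=Carmen: ✓ → 55
year_avg = (59 + 62 + 62 + 94 + 99 + 69 + 58 + 60 + 55) / 9 = 68.6666666667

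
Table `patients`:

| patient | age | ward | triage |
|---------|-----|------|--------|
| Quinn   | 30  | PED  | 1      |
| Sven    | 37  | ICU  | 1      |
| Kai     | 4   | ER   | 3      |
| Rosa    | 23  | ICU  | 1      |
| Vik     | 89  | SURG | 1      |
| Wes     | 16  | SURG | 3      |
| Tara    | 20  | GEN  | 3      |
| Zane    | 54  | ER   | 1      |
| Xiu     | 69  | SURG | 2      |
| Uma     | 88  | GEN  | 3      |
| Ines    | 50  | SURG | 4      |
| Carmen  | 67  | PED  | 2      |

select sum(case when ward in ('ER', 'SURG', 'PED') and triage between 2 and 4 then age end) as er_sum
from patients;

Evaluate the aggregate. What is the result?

patient=Quinn: ✗
patient=Sven: ✗
patient=Kai: ✓ → 4
patient=Rosa: ✗
patient=Vik: ✗
patient=Wes: ✓ → 16
patient=Tara: ✗
patient=Zane: ✗
patient=Xiu: ✓ → 69
patient=Uma: ✗
patient=Ines: ✓ → 50
patient=Carmen: ✓ → 67
er_sum = 4 + 16 + 69 + 50 + 67 = 206

206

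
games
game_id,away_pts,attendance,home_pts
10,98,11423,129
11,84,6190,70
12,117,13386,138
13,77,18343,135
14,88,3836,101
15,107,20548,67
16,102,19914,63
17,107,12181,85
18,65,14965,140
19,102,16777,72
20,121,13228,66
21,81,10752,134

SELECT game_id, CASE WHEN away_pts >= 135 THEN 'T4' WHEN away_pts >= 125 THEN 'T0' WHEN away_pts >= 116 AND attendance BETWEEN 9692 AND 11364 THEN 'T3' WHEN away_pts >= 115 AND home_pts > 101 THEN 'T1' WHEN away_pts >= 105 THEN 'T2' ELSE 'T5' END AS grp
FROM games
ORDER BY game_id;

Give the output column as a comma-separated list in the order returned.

game_id=10: ELSE → T5
game_id=11: ELSE → T5
game_id=12: away_pts >= 115 AND home_pts > 101 → T1
game_id=13: ELSE → T5
game_id=14: ELSE → T5
game_id=15: away_pts >= 105 → T2
game_id=16: ELSE → T5
game_id=17: away_pts >= 105 → T2
game_id=18: ELSE → T5
game_id=19: ELSE → T5
game_id=20: away_pts >= 105 → T2
game_id=21: ELSE → T5

T5, T5, T1, T5, T5, T2, T5, T2, T5, T5, T2, T5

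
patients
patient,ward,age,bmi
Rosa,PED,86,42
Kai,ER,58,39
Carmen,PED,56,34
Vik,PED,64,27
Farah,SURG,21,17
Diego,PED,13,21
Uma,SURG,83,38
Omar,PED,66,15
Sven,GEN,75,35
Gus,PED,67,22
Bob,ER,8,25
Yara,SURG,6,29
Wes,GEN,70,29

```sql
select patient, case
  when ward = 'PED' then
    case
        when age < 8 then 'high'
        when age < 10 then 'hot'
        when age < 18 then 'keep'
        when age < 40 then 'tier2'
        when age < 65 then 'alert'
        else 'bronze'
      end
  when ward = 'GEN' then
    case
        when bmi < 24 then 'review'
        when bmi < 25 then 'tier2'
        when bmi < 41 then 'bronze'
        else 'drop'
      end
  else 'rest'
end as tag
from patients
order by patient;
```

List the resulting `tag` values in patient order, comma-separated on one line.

patient=Bob: ward='ER' → outer ELSE → rest
patient=Carmen: ward='PED' → inner[age < 65] → alert
patient=Diego: ward='PED' → inner[age < 18] → keep
patient=Farah: ward='SURG' → outer ELSE → rest
patient=Gus: ward='PED' → inner[ELSE] → bronze
patient=Kai: ward='ER' → outer ELSE → rest
patient=Omar: ward='PED' → inner[ELSE] → bronze
patient=Rosa: ward='PED' → inner[ELSE] → bronze
patient=Sven: ward='GEN' → inner[bmi < 41] → bronze
patient=Uma: ward='SURG' → outer ELSE → rest
patient=Vik: ward='PED' → inner[age < 65] → alert
patient=Wes: ward='GEN' → inner[bmi < 41] → bronze
patient=Yara: ward='SURG' → outer ELSE → rest

rest, alert, keep, rest, bronze, rest, bronze, bronze, bronze, rest, alert, bronze, rest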